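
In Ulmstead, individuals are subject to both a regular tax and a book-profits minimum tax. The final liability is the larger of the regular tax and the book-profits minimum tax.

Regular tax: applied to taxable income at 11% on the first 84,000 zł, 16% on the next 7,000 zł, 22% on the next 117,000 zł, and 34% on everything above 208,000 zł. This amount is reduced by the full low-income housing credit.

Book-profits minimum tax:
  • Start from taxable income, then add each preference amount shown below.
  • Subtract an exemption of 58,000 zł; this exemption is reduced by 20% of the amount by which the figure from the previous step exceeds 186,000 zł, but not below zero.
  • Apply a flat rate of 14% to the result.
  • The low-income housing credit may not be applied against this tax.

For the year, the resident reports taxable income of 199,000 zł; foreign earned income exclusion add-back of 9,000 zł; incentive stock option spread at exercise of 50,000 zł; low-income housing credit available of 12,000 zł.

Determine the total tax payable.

Book-profits minimum tax:
  Adjusted income: 199,000 zł + 9,000 zł + 50,000 zł = 258,000 zł
  Exemption: 58,000 zł − 20% × (258,000 zł − 186,000 zł) = 58,000 zł − 14,400 zł = 43,600 zł
  Base: 258,000 zł − 43,600 zł = 214,400 zł
  214,400 zł × 14% = 30,016 zł

Regular tax:
  84,000 zł × 11% = 9,240 zł
  7,000 zł × 16% = 1,120 zł
  108,000 zł × 22% = 23,760 zł
  → 34,120 zł
  Less low-income housing credit 12,000 zł → 22,120 zł

30,016 zł > 22,120 zł, so the book-profits minimum tax is the binding amount.

30,016 zł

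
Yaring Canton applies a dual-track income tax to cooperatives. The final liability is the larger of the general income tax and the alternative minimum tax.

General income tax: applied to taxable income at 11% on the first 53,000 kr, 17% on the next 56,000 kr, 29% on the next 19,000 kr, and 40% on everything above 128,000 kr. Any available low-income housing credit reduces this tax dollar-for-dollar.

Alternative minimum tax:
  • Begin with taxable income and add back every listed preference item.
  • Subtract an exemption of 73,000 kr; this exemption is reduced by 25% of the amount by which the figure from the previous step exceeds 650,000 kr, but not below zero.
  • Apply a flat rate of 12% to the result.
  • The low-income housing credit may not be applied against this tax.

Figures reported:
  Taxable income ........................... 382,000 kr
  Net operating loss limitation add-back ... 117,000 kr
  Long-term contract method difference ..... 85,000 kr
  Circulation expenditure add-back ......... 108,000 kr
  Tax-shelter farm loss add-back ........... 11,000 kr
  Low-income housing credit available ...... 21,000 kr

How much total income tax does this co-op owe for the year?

101,460 kr

Alternative minimum tax:
  Adjusted income: 382,000 kr + 117,000 kr + 85,000 kr + 108,000 kr + 11,000 kr = 703,000 kr
  Exemption: 73,000 kr − 25% × (703,000 kr − 650,000 kr) = 73,000 kr − 13,250 kr = 59,750 kr
  Base: 703,000 kr − 59,750 kr = 643,250 kr
  643,250 kr × 12% = 77,190 kr

General income tax:
  53,000 kr × 11% = 5,830 kr
  56,000 kr × 17% = 9,520 kr
  19,000 kr × 29% = 5,510 kr
  254,000 kr × 40% = 101,600 kr
  → 122,460 kr
  Less low-income housing credit 21,000 kr → 101,460 kr

101,460 kr > 77,190 kr, so the general income tax governs.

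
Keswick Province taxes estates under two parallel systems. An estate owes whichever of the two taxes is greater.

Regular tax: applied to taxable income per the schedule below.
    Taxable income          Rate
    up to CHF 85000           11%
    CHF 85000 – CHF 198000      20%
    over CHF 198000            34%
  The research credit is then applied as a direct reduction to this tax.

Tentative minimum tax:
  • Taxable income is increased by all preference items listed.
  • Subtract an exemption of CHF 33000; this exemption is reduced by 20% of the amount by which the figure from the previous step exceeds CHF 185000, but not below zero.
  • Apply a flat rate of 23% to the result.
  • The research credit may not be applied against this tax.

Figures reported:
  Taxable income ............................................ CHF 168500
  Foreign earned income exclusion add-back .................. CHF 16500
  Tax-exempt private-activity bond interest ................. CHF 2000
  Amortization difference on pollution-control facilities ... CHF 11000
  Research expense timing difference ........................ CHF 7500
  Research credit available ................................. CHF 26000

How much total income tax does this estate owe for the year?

CHF 40618

Regular tax:
  CHF 85000 × 11% = CHF 9350
  CHF 83500 × 20% = CHF 16700
  → CHF 26050
  Less research credit CHF 26000 → CHF 50

Tentative minimum tax:
  Adjusted income: CHF 168500 + CHF 16500 + CHF 2000 + CHF 11000 + CHF 7500 = CHF 205500
  Exemption: CHF 33000 − 20% × (CHF 205500 − CHF 185000) = CHF 33000 − CHF 4100 = CHF 28900
  Base: CHF 205500 − CHF 28900 = CHF 176600
  CHF 176600 × 23% = CHF 40618

CHF 40618 > CHF 50, so the tentative minimum tax is the binding amount.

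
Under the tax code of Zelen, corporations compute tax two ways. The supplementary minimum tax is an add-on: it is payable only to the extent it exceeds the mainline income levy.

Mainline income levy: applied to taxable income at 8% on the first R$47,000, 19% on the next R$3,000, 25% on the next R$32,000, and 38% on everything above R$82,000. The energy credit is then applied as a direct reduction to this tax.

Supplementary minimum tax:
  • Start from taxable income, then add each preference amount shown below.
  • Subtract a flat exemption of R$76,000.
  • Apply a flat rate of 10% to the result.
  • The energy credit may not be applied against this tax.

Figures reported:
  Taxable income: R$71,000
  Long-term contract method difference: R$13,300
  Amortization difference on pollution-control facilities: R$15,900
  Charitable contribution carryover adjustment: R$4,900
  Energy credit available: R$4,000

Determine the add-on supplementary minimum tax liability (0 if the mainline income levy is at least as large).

R$0

Mainline income levy:
  R$47,000 × 8% = R$3,760
  R$3,000 × 19% = R$570
  R$21,000 × 25% = R$5,250
  → R$9,580
  Less energy credit R$4,000 → R$5,580

Supplementary minimum tax:
  Adjusted income: R$71,000 + R$13,300 + R$15,900 + R$4,900 = R$105,100
  Less exemption R$76,000 → base R$29,100
  R$29,100 × 10% = R$2,910

R$2,910 ≤ R$5,580, so no add-on is due.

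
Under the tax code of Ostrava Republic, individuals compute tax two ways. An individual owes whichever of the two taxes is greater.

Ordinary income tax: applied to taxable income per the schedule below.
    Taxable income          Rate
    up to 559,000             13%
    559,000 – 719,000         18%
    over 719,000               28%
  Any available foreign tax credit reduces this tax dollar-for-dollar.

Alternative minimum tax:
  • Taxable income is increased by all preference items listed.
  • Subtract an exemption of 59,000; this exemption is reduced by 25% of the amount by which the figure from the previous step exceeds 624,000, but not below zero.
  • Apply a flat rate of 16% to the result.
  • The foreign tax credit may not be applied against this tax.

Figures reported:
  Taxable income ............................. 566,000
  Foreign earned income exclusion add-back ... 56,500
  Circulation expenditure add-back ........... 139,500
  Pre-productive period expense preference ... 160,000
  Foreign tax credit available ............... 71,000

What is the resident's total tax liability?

Alternative minimum tax:
  Adjusted income: 566,000 + 56,500 + 139,500 + 160,000 = 922,000
  Exemption: 25% × (922,000 − 624,000) = 74,500 ≥ 59,000, so the exemption is fully phased out
  Base: 922,000 − 0 = 922,000
  922,000 × 16% = 147,520

Ordinary income tax:
  559,000 × 13% = 72,670
  7,000 × 18% = 1,260
  → 73,930
  Less foreign tax credit 71,000 → 2,930

147,520 > 2,930, so the alternative minimum tax is the binding amount.

147,520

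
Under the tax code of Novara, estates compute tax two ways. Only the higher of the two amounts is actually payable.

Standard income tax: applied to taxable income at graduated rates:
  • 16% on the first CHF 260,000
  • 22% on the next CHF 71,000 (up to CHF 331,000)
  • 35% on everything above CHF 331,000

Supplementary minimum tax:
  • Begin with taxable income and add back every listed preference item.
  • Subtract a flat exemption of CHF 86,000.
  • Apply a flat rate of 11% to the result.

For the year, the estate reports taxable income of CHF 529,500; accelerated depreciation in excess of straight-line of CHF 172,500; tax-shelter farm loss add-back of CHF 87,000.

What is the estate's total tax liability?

CHF 126,695

Standard income tax:
  CHF 260,000 × 16% = CHF 41,600
  CHF 71,000 × 22% = CHF 15,620
  CHF 198,500 × 35% = CHF 69,475
  → CHF 126,695

Supplementary minimum tax:
  Adjusted income: CHF 529,500 + CHF 172,500 + CHF 87,000 = CHF 789,000
  Less exemption CHF 86,000 → base CHF 703,000
  CHF 703,000 × 11% = CHF 77,330

CHF 126,695 > CHF 77,330, so the standard income tax governs.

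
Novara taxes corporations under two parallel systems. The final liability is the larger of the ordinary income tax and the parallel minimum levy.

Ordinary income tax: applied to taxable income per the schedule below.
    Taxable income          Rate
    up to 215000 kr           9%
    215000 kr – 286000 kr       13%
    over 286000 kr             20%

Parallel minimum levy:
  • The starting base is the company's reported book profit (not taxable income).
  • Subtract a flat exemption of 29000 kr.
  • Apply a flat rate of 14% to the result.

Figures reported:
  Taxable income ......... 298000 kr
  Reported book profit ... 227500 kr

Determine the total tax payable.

30980 kr

Parallel minimum levy:
  Base (reported book profit): 227500 kr
  Less exemption 29000 kr → base 198500 kr
  198500 kr × 14% = 27790 kr

Ordinary income tax:
  215000 kr × 9% = 19350 kr
  71000 kr × 13% = 9230 kr
  12000 kr × 20% = 2400 kr
  → 30980 kr

30980 kr > 27790 kr, so the ordinary income tax governs.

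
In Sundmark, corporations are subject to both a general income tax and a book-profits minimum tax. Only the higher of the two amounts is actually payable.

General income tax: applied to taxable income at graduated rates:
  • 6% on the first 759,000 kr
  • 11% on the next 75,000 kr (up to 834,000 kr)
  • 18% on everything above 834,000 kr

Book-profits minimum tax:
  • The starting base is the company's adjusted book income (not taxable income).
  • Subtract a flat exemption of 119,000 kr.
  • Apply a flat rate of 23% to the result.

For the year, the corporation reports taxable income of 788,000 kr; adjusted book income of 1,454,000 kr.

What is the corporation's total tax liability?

307,050 kr

General income tax:
  759,000 kr × 6% = 45,540 kr
  29,000 kr × 11% = 3,190 kr
  → 48,730 kr

Book-profits minimum tax:
  Base (adjusted book income): 1,454,000 kr
  Less exemption 119,000 kr → base 1,335,000 kr
  1,335,000 kr × 23% = 307,050 kr

307,050 kr > 48,730 kr, so the book-profits minimum tax is the binding amount.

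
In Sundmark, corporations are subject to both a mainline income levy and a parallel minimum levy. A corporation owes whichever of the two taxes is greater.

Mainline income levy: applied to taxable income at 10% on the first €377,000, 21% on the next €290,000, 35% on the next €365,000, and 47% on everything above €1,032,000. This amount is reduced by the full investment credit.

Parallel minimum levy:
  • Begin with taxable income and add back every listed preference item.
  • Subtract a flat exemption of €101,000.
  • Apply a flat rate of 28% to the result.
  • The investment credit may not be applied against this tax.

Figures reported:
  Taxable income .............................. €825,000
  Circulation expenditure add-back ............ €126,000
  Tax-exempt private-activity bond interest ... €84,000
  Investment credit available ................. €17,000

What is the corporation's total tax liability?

€261,520

Mainline income levy:
  €377,000 × 10% = €37,700
  €290,000 × 21% = €60,900
  €158,000 × 35% = €55,300
  → €153,900
  Less investment credit €17,000 → €136,900

Parallel minimum levy:
  Adjusted income: €825,000 + €126,000 + €84,000 = €1,035,000
  Less exemption €101,000 → base €934,000
  €934,000 × 28% = €261,520

€261,520 > €136,900, so the parallel minimum levy is the binding amount.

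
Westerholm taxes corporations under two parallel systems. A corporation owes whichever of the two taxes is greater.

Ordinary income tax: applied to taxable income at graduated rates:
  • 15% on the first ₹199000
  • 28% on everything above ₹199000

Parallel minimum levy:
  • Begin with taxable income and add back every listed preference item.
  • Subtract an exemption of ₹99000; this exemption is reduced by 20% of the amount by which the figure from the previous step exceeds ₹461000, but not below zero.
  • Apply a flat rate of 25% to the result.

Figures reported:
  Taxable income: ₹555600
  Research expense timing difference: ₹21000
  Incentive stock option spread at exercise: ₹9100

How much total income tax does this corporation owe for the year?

Ordinary income tax:
  ₹199000 × 15% = ₹29850
  ₹356600 × 28% = ₹99848
  → ₹129698

Parallel minimum levy:
  Adjusted income: ₹555600 + ₹21000 + ₹9100 = ₹585700
  Exemption: ₹99000 − 20% × (₹585700 − ₹461000) = ₹99000 − ₹24940 = ₹74060
  Base: ₹585700 − ₹74060 = ₹511640
  ₹511640 × 25% = ₹127910

₹129698 > ₹127910, so the ordinary income tax governs.

₹129698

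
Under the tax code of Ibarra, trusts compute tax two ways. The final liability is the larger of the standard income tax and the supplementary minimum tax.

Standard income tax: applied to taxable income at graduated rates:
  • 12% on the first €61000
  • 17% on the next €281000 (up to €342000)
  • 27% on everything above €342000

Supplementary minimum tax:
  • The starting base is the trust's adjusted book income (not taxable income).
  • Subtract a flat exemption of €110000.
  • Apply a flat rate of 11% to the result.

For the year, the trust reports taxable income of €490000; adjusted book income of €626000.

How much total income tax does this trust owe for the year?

Supplementary minimum tax:
  Base (adjusted book income): €626000
  Less exemption €110000 → base €516000
  €516000 × 11% = €56760

Standard income tax:
  €61000 × 12% = €7320
  €281000 × 17% = €47770
  €148000 × 27% = €39960
  → €95050

€95050 > €56760, so the standard income tax governs.

€95050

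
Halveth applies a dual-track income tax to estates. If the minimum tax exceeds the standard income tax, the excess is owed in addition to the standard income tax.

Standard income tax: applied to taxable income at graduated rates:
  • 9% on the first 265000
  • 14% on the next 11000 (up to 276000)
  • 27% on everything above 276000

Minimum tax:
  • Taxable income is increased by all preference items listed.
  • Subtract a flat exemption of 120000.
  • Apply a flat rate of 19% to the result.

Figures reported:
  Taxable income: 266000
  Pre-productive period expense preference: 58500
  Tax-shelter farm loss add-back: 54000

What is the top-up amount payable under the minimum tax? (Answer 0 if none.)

25125

Minimum tax:
  Adjusted income: 266000 + 58500 + 54000 = 378500
  Less exemption 120000 → base 258500
  258500 × 19% = 49115

Standard income tax:
  265000 × 9% = 23850
  1000 × 14% = 140
  → 23990

Excess of minimum tax over standard income tax: 49115 − 23990 = 25125.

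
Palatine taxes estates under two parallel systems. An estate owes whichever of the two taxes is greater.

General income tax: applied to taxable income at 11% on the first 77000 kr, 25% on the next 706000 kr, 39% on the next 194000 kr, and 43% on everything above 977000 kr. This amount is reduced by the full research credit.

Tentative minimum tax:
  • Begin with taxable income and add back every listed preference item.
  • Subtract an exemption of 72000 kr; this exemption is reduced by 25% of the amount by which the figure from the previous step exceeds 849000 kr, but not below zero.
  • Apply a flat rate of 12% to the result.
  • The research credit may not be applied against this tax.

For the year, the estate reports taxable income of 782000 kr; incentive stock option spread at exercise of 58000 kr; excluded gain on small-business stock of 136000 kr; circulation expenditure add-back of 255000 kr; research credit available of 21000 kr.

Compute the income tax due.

163720 kr

General income tax:
  77000 kr × 11% = 8470 kr
  705000 kr × 25% = 176250 kr
  → 184720 kr
  Less research credit 21000 kr → 163720 kr

Tentative minimum tax:
  Adjusted income: 782000 kr + 58000 kr + 136000 kr + 255000 kr = 1231000 kr
  Exemption: 25% × (1231000 kr − 849000 kr) = 95500 kr ≥ 72000 kr, so the exemption is fully phased out
  Base: 1231000 kr − 0 kr = 1231000 kr
  1231000 kr × 12% = 147720 kr

163720 kr > 147720 kr, so the general income tax governs.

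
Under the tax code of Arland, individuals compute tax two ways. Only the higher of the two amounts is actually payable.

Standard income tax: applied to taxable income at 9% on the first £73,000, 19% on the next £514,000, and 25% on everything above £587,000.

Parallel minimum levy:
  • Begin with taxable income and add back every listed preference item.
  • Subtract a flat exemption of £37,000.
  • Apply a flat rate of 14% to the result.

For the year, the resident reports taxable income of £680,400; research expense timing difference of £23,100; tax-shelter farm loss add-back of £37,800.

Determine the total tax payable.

£127,580

Parallel minimum levy:
  Adjusted income: £680,400 + £23,100 + £37,800 = £741,300
  Less exemption £37,000 → base £704,300
  £704,300 × 14% = £98,602

Standard income tax:
  £73,000 × 9% = £6,570
  £514,000 × 19% = £97,660
  £93,400 × 25% = £23,350
  → £127,580

£127,580 > £98,602, so the standard income tax governs.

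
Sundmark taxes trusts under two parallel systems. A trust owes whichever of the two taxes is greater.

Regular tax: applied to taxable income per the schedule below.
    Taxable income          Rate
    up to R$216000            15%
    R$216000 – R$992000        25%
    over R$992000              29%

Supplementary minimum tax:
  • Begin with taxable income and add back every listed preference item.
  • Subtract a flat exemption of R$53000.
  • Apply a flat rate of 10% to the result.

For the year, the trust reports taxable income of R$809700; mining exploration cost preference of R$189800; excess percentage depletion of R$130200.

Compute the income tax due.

R$180825

Regular tax:
  R$216000 × 15% = R$32400
  R$593700 × 25% = R$148425
  → R$180825

Supplementary minimum tax:
  Adjusted income: R$809700 + R$189800 + R$130200 = R$1129700
  Less exemption R$53000 → base R$1076700
  R$1076700 × 10% = R$107670

R$180825 > R$107670, so the regular tax governs.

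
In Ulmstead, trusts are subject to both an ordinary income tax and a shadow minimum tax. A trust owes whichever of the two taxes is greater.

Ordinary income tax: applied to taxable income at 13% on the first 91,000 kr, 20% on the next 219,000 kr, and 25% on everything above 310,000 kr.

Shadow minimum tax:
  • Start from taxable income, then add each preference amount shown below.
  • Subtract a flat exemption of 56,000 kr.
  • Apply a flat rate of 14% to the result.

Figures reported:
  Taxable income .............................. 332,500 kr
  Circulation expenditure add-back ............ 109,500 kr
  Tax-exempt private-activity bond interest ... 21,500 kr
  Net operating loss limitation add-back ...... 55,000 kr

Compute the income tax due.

Ordinary income tax:
  91,000 kr × 13% = 11,830 kr
  219,000 kr × 20% = 43,800 kr
  22,500 kr × 25% = 5,625 kr
  → 61,255 kr

Shadow minimum tax:
  Adjusted income: 332,500 kr + 109,500 kr + 21,500 kr + 55,000 kr = 518,500 kr
  Less exemption 56,000 kr → base 462,500 kr
  462,500 kr × 14% = 64,750 kr

64,750 kr > 61,255 kr, so the shadow minimum tax is the binding amount.

64,750 kr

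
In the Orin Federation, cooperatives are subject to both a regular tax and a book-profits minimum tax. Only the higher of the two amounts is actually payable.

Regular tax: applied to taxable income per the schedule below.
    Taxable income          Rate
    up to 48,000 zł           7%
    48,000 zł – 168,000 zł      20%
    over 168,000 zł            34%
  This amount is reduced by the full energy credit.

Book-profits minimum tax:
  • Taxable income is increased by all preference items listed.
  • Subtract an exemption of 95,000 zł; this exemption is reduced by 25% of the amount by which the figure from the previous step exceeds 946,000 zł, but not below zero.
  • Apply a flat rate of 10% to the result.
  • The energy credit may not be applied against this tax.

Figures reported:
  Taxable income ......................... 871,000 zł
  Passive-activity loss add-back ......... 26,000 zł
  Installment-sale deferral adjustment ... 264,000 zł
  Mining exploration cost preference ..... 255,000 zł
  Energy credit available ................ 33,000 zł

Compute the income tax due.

Book-profits minimum tax:
  Adjusted income: 871,000 zł + 26,000 zł + 264,000 zł + 255,000 zł = 1,416,000 zł
  Exemption: 25% × (1,416,000 zł − 946,000 zł) = 117,500 zł ≥ 95,000 zł, so the exemption is fully phased out
  Base: 1,416,000 zł − 0 zł = 1,416,000 zł
  1,416,000 zł × 10% = 141,600 zł

Regular tax:
  48,000 zł × 7% = 3,360 zł
  120,000 zł × 20% = 24,000 zł
  703,000 zł × 34% = 239,020 zł
  → 266,380 zł
  Less energy credit 33,000 zł → 233,380 zł

233,380 zł > 141,600 zł, so the regular tax governs.

233,380 zł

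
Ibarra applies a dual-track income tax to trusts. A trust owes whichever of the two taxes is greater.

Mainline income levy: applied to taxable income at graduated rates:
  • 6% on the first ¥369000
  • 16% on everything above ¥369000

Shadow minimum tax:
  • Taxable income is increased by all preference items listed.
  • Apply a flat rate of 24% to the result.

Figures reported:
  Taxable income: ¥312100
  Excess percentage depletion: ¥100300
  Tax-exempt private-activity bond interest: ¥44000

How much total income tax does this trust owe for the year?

¥109536

Shadow minimum tax:
  Adjusted income: ¥312100 + ¥100300 + ¥44000 = ¥456400
  ¥456400 × 24% = ¥109536

Mainline income levy:
  ¥312100 × 6% = ¥18726

¥109536 > ¥18726, so the shadow minimum tax is the binding amount.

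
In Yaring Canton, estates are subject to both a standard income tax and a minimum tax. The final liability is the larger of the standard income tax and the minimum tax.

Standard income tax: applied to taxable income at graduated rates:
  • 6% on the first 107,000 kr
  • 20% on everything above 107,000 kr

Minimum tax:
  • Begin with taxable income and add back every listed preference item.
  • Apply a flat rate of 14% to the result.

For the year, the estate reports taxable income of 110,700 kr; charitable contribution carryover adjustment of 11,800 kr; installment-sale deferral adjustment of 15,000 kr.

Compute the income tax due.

Standard income tax:
  107,000 kr × 6% = 6,420 kr
  3,700 kr × 20% = 740 kr
  → 7,160 kr

Minimum tax:
  Adjusted income: 110,700 kr + 11,800 kr + 15,000 kr = 137,500 kr
  137,500 kr × 14% = 19,250 kr

19,250 kr > 7,160 kr, so the minimum tax is the binding amount.

19,250 kr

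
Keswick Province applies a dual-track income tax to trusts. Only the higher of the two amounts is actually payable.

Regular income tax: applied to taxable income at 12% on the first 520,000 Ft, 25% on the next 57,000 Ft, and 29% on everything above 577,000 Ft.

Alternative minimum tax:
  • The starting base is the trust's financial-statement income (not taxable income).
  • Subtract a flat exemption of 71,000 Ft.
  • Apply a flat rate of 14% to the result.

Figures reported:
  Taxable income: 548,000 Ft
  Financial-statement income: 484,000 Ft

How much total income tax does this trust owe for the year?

Alternative minimum tax:
  Base (financial-statement income): 484,000 Ft
  Less exemption 71,000 Ft → base 413,000 Ft
  413,000 Ft × 14% = 57,820 Ft

Regular income tax:
  520,000 Ft × 12% = 62,400 Ft
  28,000 Ft × 25% = 7,000 Ft
  → 69,400 Ft

69,400 Ft > 57,820 Ft, so the regular income tax governs.

69,400 Ft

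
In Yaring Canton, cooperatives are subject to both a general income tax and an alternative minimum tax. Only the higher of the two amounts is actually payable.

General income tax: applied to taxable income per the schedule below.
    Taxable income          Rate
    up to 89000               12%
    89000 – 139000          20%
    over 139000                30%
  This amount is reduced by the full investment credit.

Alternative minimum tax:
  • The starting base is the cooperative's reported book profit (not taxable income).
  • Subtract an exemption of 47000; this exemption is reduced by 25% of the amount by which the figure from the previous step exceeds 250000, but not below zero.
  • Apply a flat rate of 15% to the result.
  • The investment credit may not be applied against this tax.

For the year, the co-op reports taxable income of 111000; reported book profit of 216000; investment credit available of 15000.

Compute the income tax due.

25350

Alternative minimum tax:
  Base (reported book profit): 216000
  Exemption: 216000 ≤ 250000, so full 47000 applies
  Base: 216000 − 47000 = 169000
  169000 × 15% = 25350

General income tax:
  89000 × 12% = 10680
  22000 × 20% = 4400
  → 15080
  Less investment credit 15000 → 80

25350 > 80, so the alternative minimum tax is the binding amount.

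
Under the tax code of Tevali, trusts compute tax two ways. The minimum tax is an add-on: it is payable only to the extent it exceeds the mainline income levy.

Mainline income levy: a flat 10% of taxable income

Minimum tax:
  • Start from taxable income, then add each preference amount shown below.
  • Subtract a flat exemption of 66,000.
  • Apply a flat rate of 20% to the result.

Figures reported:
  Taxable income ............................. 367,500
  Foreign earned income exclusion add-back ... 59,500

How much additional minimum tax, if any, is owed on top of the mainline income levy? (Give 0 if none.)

35,450

Minimum tax:
  Adjusted income: 367,500 + 59,500 = 427,000
  Less exemption 66,000 → base 361,000
  361,000 × 20% = 72,200

Mainline income levy:
  367,500 × 10% = 36,750

Excess of minimum tax over mainline income levy: 72,200 − 36,750 = 35,450.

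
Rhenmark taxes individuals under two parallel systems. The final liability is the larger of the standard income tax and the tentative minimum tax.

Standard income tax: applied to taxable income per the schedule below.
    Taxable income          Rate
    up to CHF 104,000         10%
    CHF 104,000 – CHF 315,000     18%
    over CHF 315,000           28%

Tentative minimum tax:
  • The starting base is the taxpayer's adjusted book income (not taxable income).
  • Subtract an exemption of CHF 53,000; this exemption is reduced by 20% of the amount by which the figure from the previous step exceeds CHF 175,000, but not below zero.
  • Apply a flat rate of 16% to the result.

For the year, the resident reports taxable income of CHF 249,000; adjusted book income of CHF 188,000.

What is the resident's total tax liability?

Standard income tax:
  CHF 104,000 × 10% = CHF 10,400
  CHF 145,000 × 18% = CHF 26,100
  → CHF 36,500

Tentative minimum tax:
  Base (adjusted book income): CHF 188,000
  Exemption: CHF 53,000 − 20% × (CHF 188,000 − CHF 175,000) = CHF 53,000 − CHF 2,600 = CHF 50,400
  Base: CHF 188,000 − CHF 50,400 = CHF 137,600
  CHF 137,600 × 16% = CHF 22,016

CHF 36,500 > CHF 22,016, so the standard income tax governs.

CHF 36,500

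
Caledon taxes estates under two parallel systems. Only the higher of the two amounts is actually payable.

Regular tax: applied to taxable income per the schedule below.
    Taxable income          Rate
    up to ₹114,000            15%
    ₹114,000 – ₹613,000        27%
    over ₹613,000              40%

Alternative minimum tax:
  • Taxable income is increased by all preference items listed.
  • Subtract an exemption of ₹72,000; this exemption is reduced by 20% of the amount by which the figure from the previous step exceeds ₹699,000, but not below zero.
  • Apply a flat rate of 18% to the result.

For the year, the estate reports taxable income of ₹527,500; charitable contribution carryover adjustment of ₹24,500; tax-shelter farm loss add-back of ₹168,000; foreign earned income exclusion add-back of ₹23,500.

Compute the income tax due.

Alternative minimum tax:
  Adjusted income: ₹527,500 + ₹24,500 + ₹168,000 + ₹23,500 = ₹743,500
  Exemption: ₹72,000 − 20% × (₹743,500 − ₹699,000) = ₹72,000 − ₹8,900 = ₹63,100
  Base: ₹743,500 − ₹63,100 = ₹680,400
  ₹680,400 × 18% = ₹122,472

Regular tax:
  ₹114,000 × 15% = ₹17,100
  ₹413,500 × 27% = ₹111,645
  → ₹128,745

₹128,745 > ₹122,472, so the regular tax governs.

₹128,745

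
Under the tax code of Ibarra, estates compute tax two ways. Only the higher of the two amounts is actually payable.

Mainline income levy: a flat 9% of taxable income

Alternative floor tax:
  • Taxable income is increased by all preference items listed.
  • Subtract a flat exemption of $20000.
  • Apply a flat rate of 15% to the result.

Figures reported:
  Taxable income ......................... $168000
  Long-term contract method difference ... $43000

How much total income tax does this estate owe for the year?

Mainline income levy:
  $168000 × 9% = $15120

Alternative floor tax:
  Adjusted income: $168000 + $43000 = $211000
  Less exemption $20000 → base $191000
  $191000 × 15% = $28650

$28650 > $15120, so the alternative floor tax is the binding amount.

$28650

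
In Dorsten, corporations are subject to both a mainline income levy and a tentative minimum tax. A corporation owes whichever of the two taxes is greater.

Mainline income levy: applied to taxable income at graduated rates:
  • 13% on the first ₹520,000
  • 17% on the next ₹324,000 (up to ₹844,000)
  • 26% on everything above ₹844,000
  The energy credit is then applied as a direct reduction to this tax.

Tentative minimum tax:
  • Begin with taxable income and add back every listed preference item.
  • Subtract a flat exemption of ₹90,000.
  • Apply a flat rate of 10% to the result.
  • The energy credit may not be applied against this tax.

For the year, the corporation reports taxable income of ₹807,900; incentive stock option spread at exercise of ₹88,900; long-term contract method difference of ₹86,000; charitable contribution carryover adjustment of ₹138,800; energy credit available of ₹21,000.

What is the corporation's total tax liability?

Mainline income levy:
  ₹520,000 × 13% = ₹67,600
  ₹287,900 × 17% = ₹48,943
  → ₹116,543
  Less energy credit ₹21,000 → ₹95,543

Tentative minimum tax:
  Adjusted income: ₹807,900 + ₹88,900 + ₹86,000 + ₹138,800 = ₹1,121,600
  Less exemption ₹90,000 → base ₹1,031,600
  ₹1,031,600 × 10% = ₹103,160

₹103,160 > ₹95,543, so the tentative minimum tax is the binding amount.

₹103,160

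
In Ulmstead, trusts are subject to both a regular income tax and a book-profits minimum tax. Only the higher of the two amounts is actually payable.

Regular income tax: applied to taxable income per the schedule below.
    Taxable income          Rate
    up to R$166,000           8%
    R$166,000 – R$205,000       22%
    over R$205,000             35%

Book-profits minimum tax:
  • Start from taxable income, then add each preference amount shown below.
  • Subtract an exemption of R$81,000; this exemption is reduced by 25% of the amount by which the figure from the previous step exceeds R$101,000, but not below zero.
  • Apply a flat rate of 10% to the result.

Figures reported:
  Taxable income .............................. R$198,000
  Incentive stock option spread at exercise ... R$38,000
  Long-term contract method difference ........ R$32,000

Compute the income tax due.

R$22,875

Regular income tax:
  R$166,000 × 8% = R$13,280
  R$32,000 × 22% = R$7,040
  → R$20,320

Book-profits minimum tax:
  Adjusted income: R$198,000 + R$38,000 + R$32,000 = R$268,000
  Exemption: R$81,000 − 25% × (R$268,000 − R$101,000) = R$81,000 − R$41,750 = R$39,250
  Base: R$268,000 − R$39,250 = R$228,750
  R$228,750 × 10% = R$22,875

R$22,875 > R$20,320, so the book-profits minimum tax is the binding amount.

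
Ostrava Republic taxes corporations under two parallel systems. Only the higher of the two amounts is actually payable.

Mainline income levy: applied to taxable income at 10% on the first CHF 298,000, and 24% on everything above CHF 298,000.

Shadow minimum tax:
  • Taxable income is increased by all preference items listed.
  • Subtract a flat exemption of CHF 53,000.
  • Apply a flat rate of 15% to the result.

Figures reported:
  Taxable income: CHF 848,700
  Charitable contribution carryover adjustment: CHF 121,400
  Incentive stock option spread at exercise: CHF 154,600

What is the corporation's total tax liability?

CHF 161,968

Mainline income levy:
  CHF 298,000 × 10% = CHF 29,800
  CHF 550,700 × 24% = CHF 132,168
  → CHF 161,968

Shadow minimum tax:
  Adjusted income: CHF 848,700 + CHF 121,400 + CHF 154,600 = CHF 1,124,700
  Less exemption CHF 53,000 → base CHF 1,071,700
  CHF 1,071,700 × 15% = CHF 160,755

CHF 161,968 > CHF 160,755, so the mainline income levy governs.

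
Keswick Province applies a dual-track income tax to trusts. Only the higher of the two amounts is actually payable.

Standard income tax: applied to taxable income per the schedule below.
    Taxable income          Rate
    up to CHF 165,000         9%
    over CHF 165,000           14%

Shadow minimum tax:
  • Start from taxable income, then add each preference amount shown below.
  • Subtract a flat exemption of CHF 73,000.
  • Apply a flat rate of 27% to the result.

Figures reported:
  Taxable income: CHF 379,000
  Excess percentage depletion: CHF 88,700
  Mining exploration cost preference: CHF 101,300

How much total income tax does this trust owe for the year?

CHF 133,920

Standard income tax:
  CHF 165,000 × 9% = CHF 14,850
  CHF 214,000 × 14% = CHF 29,960
  → CHF 44,810

Shadow minimum tax:
  Adjusted income: CHF 379,000 + CHF 88,700 + CHF 101,300 = CHF 569,000
  Less exemption CHF 73,000 → base CHF 496,000
  CHF 496,000 × 27% = CHF 133,920

CHF 133,920 > CHF 44,810, so the shadow minimum tax is the binding amount.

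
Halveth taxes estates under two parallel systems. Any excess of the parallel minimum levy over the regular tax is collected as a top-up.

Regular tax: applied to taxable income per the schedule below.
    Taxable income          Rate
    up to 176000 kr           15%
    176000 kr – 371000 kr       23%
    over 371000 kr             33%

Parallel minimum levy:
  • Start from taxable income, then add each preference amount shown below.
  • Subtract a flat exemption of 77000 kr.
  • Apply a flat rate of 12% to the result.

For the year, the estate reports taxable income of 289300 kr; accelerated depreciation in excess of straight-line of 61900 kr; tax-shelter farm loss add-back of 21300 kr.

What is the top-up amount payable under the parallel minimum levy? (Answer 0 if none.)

Parallel minimum levy:
  Adjusted income: 289300 kr + 61900 kr + 21300 kr = 372500 kr
  Less exemption 77000 kr → base 295500 kr
  295500 kr × 12% = 35460 kr

Regular tax:
  176000 kr × 15% = 26400 kr
  113300 kr × 23% = 26059 kr
  → 52459 kr

35460 kr ≤ 52459 kr, so no add-on is due.

0 kr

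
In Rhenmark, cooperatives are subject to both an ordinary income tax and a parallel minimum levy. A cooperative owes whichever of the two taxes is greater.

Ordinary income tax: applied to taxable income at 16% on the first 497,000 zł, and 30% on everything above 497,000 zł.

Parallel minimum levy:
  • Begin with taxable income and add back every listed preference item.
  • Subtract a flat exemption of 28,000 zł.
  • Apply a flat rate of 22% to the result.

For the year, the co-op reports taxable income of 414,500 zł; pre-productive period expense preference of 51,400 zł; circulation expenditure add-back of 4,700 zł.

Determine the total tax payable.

97,372 zł

Parallel minimum levy:
  Adjusted income: 414,500 zł + 51,400 zł + 4,700 zł = 470,600 zł
  Less exemption 28,000 zł → base 442,600 zł
  442,600 zł × 22% = 97,372 zł

Ordinary income tax:
  414,500 zł × 16% = 66,320 zł

97,372 zł > 66,320 zł, so the parallel minimum levy is the binding amount.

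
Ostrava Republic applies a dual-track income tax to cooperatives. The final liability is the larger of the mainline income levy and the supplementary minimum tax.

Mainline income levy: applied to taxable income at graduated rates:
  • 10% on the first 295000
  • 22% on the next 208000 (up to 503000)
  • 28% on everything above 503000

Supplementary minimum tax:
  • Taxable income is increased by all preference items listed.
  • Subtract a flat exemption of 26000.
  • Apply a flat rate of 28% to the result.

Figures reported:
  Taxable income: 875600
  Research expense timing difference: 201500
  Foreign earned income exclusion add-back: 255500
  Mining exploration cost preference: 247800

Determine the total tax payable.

435232

Mainline income levy:
  295000 × 10% = 29500
  208000 × 22% = 45760
  372600 × 28% = 104328
  → 179588

Supplementary minimum tax:
  Adjusted income: 875600 + 201500 + 255500 + 247800 = 1580400
  Less exemption 26000 → base 1554400
  1554400 × 28% = 435232

435232 > 179588, so the supplementary minimum tax is the binding amount.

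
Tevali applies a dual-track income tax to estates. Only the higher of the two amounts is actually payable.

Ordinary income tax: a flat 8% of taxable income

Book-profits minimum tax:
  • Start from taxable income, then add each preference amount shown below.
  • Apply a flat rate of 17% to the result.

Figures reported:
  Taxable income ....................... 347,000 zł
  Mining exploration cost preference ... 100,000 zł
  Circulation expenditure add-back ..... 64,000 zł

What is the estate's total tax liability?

86,870 zł

Book-profits minimum tax:
  Adjusted income: 347,000 zł + 100,000 zł + 64,000 zł = 511,000 zł
  511,000 zł × 17% = 86,870 zł

Ordinary income tax:
  347,000 zł × 8% = 27,760 zł

86,870 zł > 27,760 zł, so the book-profits minimum tax is the binding amount.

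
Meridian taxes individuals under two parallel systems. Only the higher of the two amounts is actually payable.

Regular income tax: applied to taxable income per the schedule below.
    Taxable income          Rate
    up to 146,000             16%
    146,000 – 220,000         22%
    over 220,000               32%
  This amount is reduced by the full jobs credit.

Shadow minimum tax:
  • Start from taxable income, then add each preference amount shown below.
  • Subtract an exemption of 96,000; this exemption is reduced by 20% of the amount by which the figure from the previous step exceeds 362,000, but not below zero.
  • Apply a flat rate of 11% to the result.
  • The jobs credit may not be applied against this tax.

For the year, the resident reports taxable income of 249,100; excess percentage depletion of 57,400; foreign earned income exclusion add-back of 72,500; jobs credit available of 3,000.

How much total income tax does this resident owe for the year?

45,952

Regular income tax:
  146,000 × 16% = 23,360
  74,000 × 22% = 16,280
  29,100 × 32% = 9,312
  → 48,952
  Less jobs credit 3,000 → 45,952

Shadow minimum tax:
  Adjusted income: 249,100 + 57,400 + 72,500 = 379,000
  Exemption: 96,000 − 20% × (379,000 − 362,000) = 96,000 − 3,400 = 92,600
  Base: 379,000 − 92,600 = 286,400
  286,400 × 11% = 31,504

45,952 > 31,504, so the regular income tax governs.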